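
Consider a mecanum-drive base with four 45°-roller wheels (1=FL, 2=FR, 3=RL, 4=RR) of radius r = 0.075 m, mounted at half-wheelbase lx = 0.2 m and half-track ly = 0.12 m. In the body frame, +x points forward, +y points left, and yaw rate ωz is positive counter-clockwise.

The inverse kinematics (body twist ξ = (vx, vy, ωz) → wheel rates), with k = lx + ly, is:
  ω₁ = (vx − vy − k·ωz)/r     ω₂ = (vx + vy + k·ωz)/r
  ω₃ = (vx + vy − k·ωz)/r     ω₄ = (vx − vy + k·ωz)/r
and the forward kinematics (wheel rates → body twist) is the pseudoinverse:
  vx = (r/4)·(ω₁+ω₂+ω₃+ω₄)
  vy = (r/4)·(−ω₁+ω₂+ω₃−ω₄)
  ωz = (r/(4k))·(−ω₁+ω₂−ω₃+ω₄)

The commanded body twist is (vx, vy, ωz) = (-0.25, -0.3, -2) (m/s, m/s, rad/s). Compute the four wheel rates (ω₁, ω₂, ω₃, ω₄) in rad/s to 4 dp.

(9.2000, -15.8667, 1.2000, -7.8667)

k = lx + ly = 0.2 + 0.12 = 0.3200;  k·ωz = 0.3200·-2 = -0.6400
ω₁ (FL) = (vx − vy − k·ωz)/r = 0.6900/0.075 = 9.2000
ω₂ (FR) = (vx + vy + k·ωz)/r = -1.1900/0.075 = -15.8667
ω₃ (RL) = (vx + vy − k·ωz)/r = 0.0900/0.075 = 1.2000
ω₄ (RR) = (vx − vy + k·ωz)/r = -0.5900/0.075 = -7.8667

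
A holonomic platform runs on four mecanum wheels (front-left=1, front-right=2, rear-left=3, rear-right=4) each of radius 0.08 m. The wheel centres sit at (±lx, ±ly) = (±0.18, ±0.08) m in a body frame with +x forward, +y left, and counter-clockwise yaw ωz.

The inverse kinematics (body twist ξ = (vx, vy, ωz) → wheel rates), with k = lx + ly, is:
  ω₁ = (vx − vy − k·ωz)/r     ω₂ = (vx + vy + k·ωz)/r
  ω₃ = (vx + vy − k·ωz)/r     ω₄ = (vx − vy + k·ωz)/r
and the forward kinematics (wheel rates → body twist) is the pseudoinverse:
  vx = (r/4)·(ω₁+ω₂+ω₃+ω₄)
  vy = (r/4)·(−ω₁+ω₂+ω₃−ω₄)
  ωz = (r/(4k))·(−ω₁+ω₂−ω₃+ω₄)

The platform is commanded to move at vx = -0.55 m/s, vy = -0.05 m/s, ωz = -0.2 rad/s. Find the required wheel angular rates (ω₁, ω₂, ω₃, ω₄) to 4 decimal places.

k = lx + ly = 0.18 + 0.08 = 0.2600;  k·ωz = 0.2600·-0.2 = -0.0520
ω₁ (FL) = (vx − vy − k·ωz)/r = -0.4480/0.08 = -5.6000
ω₂ (FR) = (vx + vy + k·ωz)/r = -0.6520/0.08 = -8.1500
ω₃ (RL) = (vx + vy − k·ωz)/r = -0.5480/0.08 = -6.8500
ω₄ (RR) = (vx − vy + k·ωz)/r = -0.5520/0.08 = -6.9000

(-5.6000, -8.1500, -6.8500, -6.9000)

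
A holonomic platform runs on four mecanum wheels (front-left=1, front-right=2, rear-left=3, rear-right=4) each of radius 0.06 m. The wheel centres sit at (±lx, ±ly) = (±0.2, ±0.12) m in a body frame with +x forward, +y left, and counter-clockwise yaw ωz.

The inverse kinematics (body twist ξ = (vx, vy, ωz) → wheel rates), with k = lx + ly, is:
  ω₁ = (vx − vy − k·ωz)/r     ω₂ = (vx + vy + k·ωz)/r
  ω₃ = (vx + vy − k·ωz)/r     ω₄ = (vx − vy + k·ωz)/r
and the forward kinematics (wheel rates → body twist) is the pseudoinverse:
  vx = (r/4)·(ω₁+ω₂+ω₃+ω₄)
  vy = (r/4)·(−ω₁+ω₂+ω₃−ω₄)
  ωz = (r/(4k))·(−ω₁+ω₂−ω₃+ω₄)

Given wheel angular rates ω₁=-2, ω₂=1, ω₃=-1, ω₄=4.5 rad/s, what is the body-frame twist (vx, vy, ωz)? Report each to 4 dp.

(0.0375, -0.0375, 0.3984)

k = lx + ly = 0.2 + 0.12 = 0.3200
ω₁+ω₂+ω₃+ω₄ = 2.5000  →  vx = (0.06/4)·2.5000 = 0.0375
−ω₁+ω₂+ω₃−ω₄ = -2.5000  →  vy = (0.06/4)·-2.5000 = -0.0375
−ω₁+ω₂−ω₃+ω₄ = 8.5000  →  ωz = (0.06/1.2800)·8.5000 = 0.3984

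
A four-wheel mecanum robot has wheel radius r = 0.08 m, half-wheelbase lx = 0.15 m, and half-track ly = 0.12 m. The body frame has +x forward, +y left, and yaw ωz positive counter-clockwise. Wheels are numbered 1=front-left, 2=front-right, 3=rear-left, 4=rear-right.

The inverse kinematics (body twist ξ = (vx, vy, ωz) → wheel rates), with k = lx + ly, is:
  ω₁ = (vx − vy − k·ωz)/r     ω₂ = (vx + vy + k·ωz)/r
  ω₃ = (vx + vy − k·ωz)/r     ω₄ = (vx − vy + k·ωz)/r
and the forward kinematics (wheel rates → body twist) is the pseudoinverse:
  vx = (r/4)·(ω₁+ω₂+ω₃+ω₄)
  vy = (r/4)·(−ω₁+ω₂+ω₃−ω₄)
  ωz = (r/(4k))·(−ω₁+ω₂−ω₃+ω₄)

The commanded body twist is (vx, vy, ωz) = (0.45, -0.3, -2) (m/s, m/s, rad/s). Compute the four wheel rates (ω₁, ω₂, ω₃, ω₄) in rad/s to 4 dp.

k = lx + ly = 0.15 + 0.12 = 0.2700;  k·ωz = 0.2700·-2 = -0.5400
ω₁ (FL) = (vx − vy − k·ωz)/r = 1.2900/0.08 = 16.1250
ω₂ (FR) = (vx + vy + k·ωz)/r = -0.3900/0.08 = -4.8750
ω₃ (RL) = (vx + vy − k·ωz)/r = 0.6900/0.08 = 8.6250
ω₄ (RR) = (vx − vy + k·ωz)/r = 0.2100/0.08 = 2.6250

(16.1250, -4.8750, 8.6250, 2.6250)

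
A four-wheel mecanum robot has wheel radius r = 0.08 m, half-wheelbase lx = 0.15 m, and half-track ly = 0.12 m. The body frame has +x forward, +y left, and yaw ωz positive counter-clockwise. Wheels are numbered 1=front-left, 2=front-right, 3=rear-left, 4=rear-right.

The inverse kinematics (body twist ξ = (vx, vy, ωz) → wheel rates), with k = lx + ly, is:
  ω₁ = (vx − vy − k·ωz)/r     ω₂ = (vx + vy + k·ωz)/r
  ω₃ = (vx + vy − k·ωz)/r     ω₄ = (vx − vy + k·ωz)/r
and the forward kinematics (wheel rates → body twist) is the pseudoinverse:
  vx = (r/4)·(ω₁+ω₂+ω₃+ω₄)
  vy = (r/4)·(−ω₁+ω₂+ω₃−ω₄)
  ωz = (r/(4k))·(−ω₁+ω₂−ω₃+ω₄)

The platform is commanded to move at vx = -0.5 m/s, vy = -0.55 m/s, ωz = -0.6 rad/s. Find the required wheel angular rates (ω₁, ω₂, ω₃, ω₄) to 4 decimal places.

k = lx + ly = 0.15 + 0.12 = 0.2700;  k·ωz = 0.2700·-0.6 = -0.1620
ω₁ (FL) = (vx − vy − k·ωz)/r = 0.2120/0.08 = 2.6500
ω₂ (FR) = (vx + vy + k·ωz)/r = -1.2120/0.08 = -15.1500
ω₃ (RL) = (vx + vy − k·ωz)/r = -0.8880/0.08 = -11.1000
ω₄ (RR) = (vx − vy + k·ωz)/r = -0.1120/0.08 = -1.4000

(2.6500, -15.1500, -11.1000, -1.4000)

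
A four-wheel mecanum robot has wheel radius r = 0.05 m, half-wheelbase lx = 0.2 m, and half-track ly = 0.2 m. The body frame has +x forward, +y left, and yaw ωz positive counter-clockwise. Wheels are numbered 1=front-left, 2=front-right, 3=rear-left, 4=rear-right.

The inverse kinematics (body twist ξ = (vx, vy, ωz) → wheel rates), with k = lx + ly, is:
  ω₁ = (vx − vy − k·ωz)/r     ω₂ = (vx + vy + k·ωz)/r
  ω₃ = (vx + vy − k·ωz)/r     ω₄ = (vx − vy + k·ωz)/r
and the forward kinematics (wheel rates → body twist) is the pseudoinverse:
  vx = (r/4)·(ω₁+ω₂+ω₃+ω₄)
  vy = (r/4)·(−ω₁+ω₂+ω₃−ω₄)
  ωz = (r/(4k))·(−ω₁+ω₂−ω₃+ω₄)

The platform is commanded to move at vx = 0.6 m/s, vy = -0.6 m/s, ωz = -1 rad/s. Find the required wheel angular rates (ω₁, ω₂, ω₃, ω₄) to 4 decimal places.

(32.0000, -8.0000, 8.0000, 16.0000)

k = lx + ly = 0.2 + 0.2 = 0.4000;  k·ωz = 0.4000·-1 = -0.4000
ω₁ (FL) = (vx − vy − k·ωz)/r = 1.6000/0.05 = 32.0000
ω₂ (FR) = (vx + vy + k·ωz)/r = -0.4000/0.05 = -8.0000
ω₃ (RL) = (vx + vy − k·ωz)/r = 0.4000/0.05 = 8.0000
ω₄ (RR) = (vx − vy + k·ωz)/r = 0.8000/0.05 = 16.0000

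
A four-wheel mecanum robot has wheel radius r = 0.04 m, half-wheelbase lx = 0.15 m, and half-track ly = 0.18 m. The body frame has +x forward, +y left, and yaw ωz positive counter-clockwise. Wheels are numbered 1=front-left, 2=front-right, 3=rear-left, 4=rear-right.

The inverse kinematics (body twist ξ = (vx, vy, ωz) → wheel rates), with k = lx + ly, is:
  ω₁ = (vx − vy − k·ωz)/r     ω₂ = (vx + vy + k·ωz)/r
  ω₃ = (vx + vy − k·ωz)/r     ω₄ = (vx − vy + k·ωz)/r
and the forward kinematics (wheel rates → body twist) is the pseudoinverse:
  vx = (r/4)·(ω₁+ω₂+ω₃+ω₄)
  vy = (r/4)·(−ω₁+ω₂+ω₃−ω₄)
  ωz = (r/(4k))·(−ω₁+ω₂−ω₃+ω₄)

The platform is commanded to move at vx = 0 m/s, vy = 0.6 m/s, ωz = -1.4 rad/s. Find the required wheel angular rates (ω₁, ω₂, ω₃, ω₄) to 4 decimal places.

(-3.4500, 3.4500, 26.5500, -26.5500)

k = lx + ly = 0.15 + 0.18 = 0.3300;  k·ωz = 0.3300·-1.4 = -0.4620
ω₁ (FL) = (vx − vy − k·ωz)/r = -0.1380/0.04 = -3.4500
ω₂ (FR) = (vx + vy + k·ωz)/r = 0.1380/0.04 = 3.4500
ω₃ (RL) = (vx + vy − k·ωz)/r = 1.0620/0.04 = 26.5500
ω₄ (RR) = (vx − vy + k·ωz)/r = -1.0620/0.04 = -26.5500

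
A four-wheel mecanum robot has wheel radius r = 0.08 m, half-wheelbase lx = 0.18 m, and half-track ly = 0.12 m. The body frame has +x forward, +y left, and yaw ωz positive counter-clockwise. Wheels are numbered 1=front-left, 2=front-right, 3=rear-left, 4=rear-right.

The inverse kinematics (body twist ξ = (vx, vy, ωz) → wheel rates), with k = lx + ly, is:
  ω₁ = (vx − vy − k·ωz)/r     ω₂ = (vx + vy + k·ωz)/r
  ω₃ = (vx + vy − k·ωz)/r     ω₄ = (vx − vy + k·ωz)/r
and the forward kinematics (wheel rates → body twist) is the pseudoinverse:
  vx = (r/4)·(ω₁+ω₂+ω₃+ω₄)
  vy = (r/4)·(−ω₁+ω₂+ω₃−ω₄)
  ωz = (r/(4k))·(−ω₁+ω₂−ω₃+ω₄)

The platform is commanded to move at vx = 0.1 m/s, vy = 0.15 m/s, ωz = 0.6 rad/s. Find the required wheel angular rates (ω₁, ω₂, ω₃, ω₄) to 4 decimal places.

k = lx + ly = 0.18 + 0.12 = 0.3000;  k·ωz = 0.3000·0.6 = 0.1800
ω₁ (FL) = (vx − vy − k·ωz)/r = -0.2300/0.08 = -2.8750
ω₂ (FR) = (vx + vy + k·ωz)/r = 0.4300/0.08 = 5.3750
ω₃ (RL) = (vx + vy − k·ωz)/r = 0.0700/0.08 = 0.8750
ω₄ (RR) = (vx − vy + k·ωz)/r = 0.1300/0.08 = 1.6250

(-2.8750, 5.3750, 0.8750, 1.6250)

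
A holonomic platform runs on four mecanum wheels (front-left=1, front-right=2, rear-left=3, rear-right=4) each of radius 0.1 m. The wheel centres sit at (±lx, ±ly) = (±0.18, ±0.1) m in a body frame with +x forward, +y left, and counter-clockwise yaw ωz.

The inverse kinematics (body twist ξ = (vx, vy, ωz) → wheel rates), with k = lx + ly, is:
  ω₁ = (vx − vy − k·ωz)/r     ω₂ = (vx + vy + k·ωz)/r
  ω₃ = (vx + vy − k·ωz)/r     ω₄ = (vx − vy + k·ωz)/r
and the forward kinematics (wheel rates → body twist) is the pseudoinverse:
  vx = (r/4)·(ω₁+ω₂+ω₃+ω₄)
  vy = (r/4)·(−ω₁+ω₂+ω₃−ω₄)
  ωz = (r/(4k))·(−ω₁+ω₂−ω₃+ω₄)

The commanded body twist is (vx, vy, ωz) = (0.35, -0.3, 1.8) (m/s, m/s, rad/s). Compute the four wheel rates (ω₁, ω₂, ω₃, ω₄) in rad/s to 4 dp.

(1.4600, 5.5400, -4.5400, 11.5400)

k = lx + ly = 0.18 + 0.1 = 0.2800;  k·ωz = 0.2800·1.8 = 0.5040
ω₁ (FL) = (vx − vy − k·ωz)/r = 0.1460/0.1 = 1.4600
ω₂ (FR) = (vx + vy + k·ωz)/r = 0.5540/0.1 = 5.5400
ω₃ (RL) = (vx + vy − k·ωz)/r = -0.4540/0.1 = -4.5400
ω₄ (RR) = (vx − vy + k·ωz)/r = 1.1540/0.1 = 11.5400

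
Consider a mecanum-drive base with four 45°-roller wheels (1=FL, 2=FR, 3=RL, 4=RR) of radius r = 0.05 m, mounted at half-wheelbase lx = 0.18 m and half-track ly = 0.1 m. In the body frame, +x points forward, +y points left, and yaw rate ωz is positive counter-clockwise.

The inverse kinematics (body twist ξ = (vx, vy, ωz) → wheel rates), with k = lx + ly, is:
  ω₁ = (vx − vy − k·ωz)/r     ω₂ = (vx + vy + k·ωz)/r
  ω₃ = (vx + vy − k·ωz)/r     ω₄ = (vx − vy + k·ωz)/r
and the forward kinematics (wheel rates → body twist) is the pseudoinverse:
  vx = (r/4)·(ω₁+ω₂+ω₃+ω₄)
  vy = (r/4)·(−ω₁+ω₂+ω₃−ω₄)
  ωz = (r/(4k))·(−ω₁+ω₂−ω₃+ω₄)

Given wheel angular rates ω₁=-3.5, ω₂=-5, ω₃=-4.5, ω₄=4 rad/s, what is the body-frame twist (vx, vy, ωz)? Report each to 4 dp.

(-0.1125, -0.1250, 0.3125)

k = lx + ly = 0.18 + 0.1 = 0.2800
ω₁+ω₂+ω₃+ω₄ = -9.0000  →  vx = (0.05/4)·-9.0000 = -0.1125
−ω₁+ω₂+ω₃−ω₄ = -10.0000  →  vy = (0.05/4)·-10.0000 = -0.1250
−ω₁+ω₂−ω₃+ω₄ = 7.0000  →  ωz = (0.05/1.1200)·7.0000 = 0.3125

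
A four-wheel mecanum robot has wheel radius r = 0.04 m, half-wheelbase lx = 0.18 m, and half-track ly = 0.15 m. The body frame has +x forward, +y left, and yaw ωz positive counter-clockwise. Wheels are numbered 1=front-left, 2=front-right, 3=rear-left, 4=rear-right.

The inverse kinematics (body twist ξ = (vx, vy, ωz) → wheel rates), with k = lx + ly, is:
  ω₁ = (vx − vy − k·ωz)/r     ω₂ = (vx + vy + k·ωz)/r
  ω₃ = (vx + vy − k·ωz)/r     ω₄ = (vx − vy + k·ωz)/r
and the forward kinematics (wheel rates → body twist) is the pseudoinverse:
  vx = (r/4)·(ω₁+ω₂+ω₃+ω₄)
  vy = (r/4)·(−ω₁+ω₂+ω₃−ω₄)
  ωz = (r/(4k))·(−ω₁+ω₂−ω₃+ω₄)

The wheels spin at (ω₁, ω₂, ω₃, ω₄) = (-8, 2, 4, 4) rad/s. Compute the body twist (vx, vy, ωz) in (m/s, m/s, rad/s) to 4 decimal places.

(0.0200, 0.1000, 0.3030)

k = lx + ly = 0.18 + 0.15 = 0.3300
ω₁+ω₂+ω₃+ω₄ = 2.0000  →  vx = (0.04/4)·2.0000 = 0.0200
−ω₁+ω₂+ω₃−ω₄ = 10.0000  →  vy = (0.04/4)·10.0000 = 0.1000
−ω₁+ω₂−ω₃+ω₄ = 10.0000  →  ωz = (0.04/1.3200)·10.0000 = 0.3030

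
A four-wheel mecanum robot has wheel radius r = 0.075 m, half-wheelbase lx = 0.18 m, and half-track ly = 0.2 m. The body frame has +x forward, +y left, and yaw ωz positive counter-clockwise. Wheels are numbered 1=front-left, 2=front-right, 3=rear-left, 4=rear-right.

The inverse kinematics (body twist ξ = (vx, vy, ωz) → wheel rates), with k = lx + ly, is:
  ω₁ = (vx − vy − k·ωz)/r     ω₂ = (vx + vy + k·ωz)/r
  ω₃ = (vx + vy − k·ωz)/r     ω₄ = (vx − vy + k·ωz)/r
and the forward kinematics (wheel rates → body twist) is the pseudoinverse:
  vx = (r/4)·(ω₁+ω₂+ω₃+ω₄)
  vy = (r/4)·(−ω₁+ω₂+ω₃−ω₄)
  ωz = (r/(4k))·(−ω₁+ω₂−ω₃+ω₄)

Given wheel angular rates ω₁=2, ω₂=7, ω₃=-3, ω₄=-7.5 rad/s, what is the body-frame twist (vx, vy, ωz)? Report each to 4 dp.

(-0.0281, 0.1781, 0.0247)

k = lx + ly = 0.18 + 0.2 = 0.3800
ω₁+ω₂+ω₃+ω₄ = -1.5000  →  vx = (0.075/4)·-1.5000 = -0.0281
−ω₁+ω₂+ω₃−ω₄ = 9.5000  →  vy = (0.075/4)·9.5000 = 0.1781
−ω₁+ω₂−ω₃+ω₄ = 0.5000  →  ωz = (0.075/1.5200)·0.5000 = 0.0247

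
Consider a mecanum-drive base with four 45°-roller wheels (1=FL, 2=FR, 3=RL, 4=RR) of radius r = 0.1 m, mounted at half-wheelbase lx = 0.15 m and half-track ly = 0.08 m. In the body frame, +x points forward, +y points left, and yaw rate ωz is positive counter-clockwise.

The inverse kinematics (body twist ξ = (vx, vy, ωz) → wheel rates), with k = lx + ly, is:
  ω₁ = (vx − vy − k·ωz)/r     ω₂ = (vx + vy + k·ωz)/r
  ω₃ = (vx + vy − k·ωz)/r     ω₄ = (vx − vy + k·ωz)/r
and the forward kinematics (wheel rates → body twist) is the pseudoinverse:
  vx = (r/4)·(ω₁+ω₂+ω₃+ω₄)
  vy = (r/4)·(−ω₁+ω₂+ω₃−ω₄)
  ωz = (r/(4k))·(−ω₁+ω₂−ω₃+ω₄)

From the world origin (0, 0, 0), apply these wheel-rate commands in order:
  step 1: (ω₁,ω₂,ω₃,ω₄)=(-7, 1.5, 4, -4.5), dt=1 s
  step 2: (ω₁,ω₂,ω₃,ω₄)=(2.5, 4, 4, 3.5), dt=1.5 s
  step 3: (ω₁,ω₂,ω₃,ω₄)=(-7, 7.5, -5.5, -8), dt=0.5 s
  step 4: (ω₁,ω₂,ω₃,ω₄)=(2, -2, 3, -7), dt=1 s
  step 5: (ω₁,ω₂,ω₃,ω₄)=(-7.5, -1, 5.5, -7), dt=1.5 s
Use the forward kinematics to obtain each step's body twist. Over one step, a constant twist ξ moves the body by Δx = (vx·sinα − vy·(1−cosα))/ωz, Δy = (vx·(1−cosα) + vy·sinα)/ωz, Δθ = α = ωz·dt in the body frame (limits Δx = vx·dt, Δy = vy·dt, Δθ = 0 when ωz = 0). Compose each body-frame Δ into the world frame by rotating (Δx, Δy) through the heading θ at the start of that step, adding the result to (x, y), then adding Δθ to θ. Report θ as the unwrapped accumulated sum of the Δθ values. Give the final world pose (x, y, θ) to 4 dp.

(0.5345, 1.3684, -1.6848)

step 1: ξ=(vx,vy,ωz)=(-0.1500, 0.4250, 0.0000), dt=1.0 → body Δ=(-0.1500, 0.4250, 0.0000) → world pose (-0.1500, 0.4250, 0.0000)
step 2: ξ=(vx,vy,ωz)=(0.3500, 0.0500, 0.1087), dt=1.5 → body Δ=(0.5166, 0.1174, 0.1630) → world pose (0.3666, 0.5424, 0.1630)
step 3: ξ=(vx,vy,ωz)=(-0.3250, 0.4250, 1.3043), dt=0.5 → body Δ=(-0.2181, 0.1466, 0.6522) → world pose (0.1276, 0.6516, 0.8152)
step 4: ξ=(vx,vy,ωz)=(-0.1000, 0.1500, -1.5217), dt=1.0 → body Δ=(0.0281, 0.1609, -1.5217) → world pose (0.0297, 0.7825, -0.7065)
step 5: ξ=(vx,vy,ωz)=(-0.2500, 0.4750, -0.6522), dt=1.5 → body Δ=(0.0036, 0.7734, -0.9783) → world pose (0.5345, 1.3684, -1.6848)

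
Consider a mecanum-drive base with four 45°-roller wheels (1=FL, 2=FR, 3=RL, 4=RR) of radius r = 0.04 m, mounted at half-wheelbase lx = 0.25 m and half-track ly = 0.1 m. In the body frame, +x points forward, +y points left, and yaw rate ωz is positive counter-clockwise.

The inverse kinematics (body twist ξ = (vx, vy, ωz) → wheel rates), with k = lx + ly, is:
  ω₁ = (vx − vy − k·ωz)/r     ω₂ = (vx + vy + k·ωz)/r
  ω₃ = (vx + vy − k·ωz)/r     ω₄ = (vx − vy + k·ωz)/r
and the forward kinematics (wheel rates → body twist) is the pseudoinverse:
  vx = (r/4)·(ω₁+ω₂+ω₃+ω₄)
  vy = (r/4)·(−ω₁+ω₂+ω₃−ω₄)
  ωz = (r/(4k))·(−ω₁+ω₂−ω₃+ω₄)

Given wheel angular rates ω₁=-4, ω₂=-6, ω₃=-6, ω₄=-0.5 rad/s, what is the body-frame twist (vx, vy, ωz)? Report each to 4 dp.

k = lx + ly = 0.25 + 0.1 = 0.3500
ω₁+ω₂+ω₃+ω₄ = -16.5000  →  vx = (0.04/4)·-16.5000 = -0.1650
−ω₁+ω₂+ω₃−ω₄ = -7.5000  →  vy = (0.04/4)·-7.5000 = -0.0750
−ω₁+ω₂−ω₃+ω₄ = 3.5000  →  ωz = (0.04/1.4000)·3.5000 = 0.1000

(-0.1650, -0.0750, 0.1000)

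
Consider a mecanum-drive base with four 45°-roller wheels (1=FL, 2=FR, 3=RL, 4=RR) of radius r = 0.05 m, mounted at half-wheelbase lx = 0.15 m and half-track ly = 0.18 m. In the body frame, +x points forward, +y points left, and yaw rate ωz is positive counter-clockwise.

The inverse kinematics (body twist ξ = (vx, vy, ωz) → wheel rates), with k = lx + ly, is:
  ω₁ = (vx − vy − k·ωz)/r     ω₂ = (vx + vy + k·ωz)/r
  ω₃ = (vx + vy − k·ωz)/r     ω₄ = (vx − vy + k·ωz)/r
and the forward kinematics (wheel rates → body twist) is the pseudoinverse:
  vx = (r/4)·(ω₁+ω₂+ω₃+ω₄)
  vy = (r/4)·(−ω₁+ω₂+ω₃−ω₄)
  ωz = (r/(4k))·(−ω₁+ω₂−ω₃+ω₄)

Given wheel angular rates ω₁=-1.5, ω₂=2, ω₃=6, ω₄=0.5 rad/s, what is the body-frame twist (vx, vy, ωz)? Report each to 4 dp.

k = lx + ly = 0.15 + 0.18 = 0.3300
ω₁+ω₂+ω₃+ω₄ = 7.0000  →  vx = (0.05/4)·7.0000 = 0.0875
−ω₁+ω₂+ω₃−ω₄ = 9.0000  →  vy = (0.05/4)·9.0000 = 0.1125
−ω₁+ω₂−ω₃+ω₄ = -2.0000  →  ωz = (0.05/1.3200)·-2.0000 = -0.0758

(0.0875, 0.1125, -0.0758)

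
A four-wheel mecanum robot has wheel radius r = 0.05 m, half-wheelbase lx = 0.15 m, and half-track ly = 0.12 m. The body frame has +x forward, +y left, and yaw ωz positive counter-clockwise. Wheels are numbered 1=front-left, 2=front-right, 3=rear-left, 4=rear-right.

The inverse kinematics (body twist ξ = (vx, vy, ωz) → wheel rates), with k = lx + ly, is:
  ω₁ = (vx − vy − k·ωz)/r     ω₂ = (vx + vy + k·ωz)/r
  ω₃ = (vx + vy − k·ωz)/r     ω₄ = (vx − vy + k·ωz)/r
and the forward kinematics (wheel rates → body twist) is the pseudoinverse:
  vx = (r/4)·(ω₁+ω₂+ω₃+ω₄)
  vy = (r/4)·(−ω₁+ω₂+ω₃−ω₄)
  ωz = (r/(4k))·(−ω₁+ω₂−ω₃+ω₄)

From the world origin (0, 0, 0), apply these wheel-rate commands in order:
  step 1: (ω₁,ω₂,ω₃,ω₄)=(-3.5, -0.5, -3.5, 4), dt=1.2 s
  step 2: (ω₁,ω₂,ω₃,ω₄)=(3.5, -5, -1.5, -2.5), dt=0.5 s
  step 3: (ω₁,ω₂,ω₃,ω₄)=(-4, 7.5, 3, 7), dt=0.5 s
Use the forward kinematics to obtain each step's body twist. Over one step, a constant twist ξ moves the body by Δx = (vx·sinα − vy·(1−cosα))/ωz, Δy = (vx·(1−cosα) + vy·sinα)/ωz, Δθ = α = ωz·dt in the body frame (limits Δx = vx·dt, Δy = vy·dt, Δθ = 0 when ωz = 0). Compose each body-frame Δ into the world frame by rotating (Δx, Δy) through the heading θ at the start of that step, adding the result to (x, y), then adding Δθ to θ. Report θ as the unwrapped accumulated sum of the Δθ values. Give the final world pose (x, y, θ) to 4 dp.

step 1: ξ=(vx,vy,ωz)=(-0.0438, -0.0563, 0.4861), dt=1.2 → body Δ=(-0.0304, -0.0786, 0.5833) → world pose (-0.0304, -0.0786, 0.5833)
step 2: ξ=(vx,vy,ωz)=(-0.0688, -0.0938, -0.4398), dt=0.5 → body Δ=(-0.0392, -0.0427, -0.2199) → world pose (-0.0396, -0.1359, 0.3634)
step 3: ξ=(vx,vy,ωz)=(0.1688, 0.0938, 0.7176), dt=0.5 → body Δ=(0.0743, 0.0609, 0.3588) → world pose (0.0081, -0.0526, 0.7222)

(0.0081, -0.0526, 0.7222)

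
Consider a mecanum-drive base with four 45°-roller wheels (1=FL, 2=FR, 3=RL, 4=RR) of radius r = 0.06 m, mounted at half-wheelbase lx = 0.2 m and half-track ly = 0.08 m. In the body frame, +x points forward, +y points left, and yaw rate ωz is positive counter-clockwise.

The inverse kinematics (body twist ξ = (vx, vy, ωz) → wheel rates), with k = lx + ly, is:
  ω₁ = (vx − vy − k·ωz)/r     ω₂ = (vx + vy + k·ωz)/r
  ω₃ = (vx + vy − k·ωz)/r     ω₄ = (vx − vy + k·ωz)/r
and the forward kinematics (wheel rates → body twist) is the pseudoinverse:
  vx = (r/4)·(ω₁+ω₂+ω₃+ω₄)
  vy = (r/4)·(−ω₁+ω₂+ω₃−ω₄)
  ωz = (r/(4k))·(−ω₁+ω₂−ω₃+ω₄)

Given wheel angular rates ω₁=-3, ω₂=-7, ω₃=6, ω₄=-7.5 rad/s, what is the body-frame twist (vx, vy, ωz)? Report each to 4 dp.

k = lx + ly = 0.2 + 0.08 = 0.2800
ω₁+ω₂+ω₃+ω₄ = -11.5000  →  vx = (0.06/4)·-11.5000 = -0.1725
−ω₁+ω₂+ω₃−ω₄ = 9.5000  →  vy = (0.06/4)·9.5000 = 0.1425
−ω₁+ω₂−ω₃+ω₄ = -17.5000  →  ωz = (0.06/1.1200)·-17.5000 = -0.9375

(-0.1725, 0.1425, -0.9375)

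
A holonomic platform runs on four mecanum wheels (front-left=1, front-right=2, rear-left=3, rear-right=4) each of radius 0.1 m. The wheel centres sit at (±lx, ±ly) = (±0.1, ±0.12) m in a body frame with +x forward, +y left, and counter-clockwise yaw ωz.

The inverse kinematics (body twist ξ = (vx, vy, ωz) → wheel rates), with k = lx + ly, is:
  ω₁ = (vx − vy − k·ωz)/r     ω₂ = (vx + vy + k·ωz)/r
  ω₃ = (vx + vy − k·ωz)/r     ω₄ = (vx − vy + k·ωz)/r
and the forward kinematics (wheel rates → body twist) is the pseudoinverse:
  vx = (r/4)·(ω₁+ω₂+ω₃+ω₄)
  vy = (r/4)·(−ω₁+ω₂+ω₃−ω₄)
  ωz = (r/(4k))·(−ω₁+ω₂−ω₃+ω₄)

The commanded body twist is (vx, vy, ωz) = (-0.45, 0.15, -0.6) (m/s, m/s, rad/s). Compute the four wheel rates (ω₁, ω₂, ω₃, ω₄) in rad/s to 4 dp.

(-4.6800, -4.3200, -1.6800, -7.3200)

k = lx + ly = 0.1 + 0.12 = 0.2200;  k·ωz = 0.2200·-0.6 = -0.1320
ω₁ (FL) = (vx − vy − k·ωz)/r = -0.4680/0.1 = -4.6800
ω₂ (FR) = (vx + vy + k·ωz)/r = -0.4320/0.1 = -4.3200
ω₃ (RL) = (vx + vy − k·ωz)/r = -0.1680/0.1 = -1.6800
ω₄ (RR) = (vx − vy + k·ωz)/r = -0.7320/0.1 = -7.3200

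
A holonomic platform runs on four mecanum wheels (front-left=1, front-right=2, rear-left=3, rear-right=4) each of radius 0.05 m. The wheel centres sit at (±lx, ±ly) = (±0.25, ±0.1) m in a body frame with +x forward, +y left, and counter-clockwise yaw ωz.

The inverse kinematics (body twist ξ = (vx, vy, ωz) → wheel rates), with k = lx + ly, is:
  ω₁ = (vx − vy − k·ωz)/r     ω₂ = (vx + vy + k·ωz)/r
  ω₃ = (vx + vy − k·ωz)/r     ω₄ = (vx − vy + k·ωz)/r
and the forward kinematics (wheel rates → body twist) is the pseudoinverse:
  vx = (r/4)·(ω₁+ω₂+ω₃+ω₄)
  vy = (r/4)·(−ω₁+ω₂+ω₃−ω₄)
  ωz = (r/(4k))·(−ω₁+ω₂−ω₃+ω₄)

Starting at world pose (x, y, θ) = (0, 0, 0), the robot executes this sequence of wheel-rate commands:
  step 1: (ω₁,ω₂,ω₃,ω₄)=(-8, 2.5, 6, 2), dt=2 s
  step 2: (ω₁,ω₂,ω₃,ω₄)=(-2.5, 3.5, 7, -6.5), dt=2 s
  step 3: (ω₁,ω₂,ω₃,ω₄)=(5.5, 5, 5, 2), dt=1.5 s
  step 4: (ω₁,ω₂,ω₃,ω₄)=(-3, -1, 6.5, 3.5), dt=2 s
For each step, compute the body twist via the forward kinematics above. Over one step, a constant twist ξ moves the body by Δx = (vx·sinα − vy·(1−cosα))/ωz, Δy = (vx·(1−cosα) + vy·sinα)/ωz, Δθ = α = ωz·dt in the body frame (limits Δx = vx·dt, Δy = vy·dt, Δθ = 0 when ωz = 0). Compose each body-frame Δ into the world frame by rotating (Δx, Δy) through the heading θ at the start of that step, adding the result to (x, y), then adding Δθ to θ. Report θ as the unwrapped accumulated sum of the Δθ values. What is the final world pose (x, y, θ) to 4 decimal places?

step 1: ξ=(vx,vy,ωz)=(0.0313, 0.1813, 0.2321), dt=2.0 → body Δ=(-0.0224, 0.3639, 0.4643) → world pose (-0.0224, 0.3639, 0.4643)
step 2: ξ=(vx,vy,ωz)=(0.0188, 0.2438, -0.2679), dt=2.0 → body Δ=(0.1632, 0.4547, -0.5357) → world pose (-0.0800, 0.8435, -0.0714)
step 3: ξ=(vx,vy,ωz)=(0.2188, 0.0312, -0.1250), dt=1.5 → body Δ=(0.3306, 0.0159, -0.1875) → world pose (0.2508, 0.8358, -0.2589)
step 4: ξ=(vx,vy,ωz)=(0.0750, 0.0625, -0.0357), dt=2.0 → body Δ=(0.1543, 0.1195, -0.0714) → world pose (0.4306, 0.9119, -0.3304)

(0.4306, 0.9119, -0.3304)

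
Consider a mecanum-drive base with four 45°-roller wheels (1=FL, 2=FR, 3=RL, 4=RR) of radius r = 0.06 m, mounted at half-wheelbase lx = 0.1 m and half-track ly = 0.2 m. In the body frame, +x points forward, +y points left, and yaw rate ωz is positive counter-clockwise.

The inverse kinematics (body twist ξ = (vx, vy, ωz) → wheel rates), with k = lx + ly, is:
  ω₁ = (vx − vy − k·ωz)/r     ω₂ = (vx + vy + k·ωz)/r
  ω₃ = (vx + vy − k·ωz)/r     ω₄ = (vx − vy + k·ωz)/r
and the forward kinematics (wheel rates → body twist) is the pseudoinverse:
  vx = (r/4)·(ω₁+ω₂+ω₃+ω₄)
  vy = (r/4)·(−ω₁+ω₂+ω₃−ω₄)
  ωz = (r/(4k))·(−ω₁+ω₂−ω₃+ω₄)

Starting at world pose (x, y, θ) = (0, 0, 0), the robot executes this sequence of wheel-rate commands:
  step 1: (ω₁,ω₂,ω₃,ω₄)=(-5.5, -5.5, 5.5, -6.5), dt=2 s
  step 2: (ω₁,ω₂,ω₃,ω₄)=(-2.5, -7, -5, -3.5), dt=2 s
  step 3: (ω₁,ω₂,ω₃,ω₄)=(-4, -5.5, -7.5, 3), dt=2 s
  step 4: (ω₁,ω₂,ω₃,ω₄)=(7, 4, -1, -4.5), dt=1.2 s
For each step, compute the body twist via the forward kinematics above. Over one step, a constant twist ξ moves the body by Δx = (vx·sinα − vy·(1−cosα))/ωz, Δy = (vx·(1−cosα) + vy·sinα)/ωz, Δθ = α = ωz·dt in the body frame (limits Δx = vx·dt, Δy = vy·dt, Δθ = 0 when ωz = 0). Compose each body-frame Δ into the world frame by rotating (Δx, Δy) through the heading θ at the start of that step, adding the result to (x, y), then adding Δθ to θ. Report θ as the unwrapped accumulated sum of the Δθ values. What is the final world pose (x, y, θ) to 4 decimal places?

step 1: ξ=(vx,vy,ωz)=(-0.1800, 0.1800, -0.6000), dt=2.0 → body Δ=(-0.0883, 0.4709, -1.2000) → world pose (-0.0883, 0.4709, -1.2000)
step 2: ξ=(vx,vy,ωz)=(-0.2700, -0.0900, -0.1500), dt=2.0 → body Δ=(-0.5587, -0.0969, -0.3000) → world pose (-0.3811, 0.9565, -1.5000)
step 3: ξ=(vx,vy,ωz)=(-0.2100, -0.1800, 0.4500), dt=2.0 → body Δ=(-0.2142, -0.4899, 0.9000) → world pose (-0.8849, 1.1356, -0.6000)
step 4: ξ=(vx,vy,ωz)=(0.0825, 0.0075, -0.3250), dt=1.2 → body Δ=(0.0982, -0.0103, -0.3900) → world pose (-0.8097, 1.0716, -0.9900)

(-0.8097, 1.0716, -0.9900)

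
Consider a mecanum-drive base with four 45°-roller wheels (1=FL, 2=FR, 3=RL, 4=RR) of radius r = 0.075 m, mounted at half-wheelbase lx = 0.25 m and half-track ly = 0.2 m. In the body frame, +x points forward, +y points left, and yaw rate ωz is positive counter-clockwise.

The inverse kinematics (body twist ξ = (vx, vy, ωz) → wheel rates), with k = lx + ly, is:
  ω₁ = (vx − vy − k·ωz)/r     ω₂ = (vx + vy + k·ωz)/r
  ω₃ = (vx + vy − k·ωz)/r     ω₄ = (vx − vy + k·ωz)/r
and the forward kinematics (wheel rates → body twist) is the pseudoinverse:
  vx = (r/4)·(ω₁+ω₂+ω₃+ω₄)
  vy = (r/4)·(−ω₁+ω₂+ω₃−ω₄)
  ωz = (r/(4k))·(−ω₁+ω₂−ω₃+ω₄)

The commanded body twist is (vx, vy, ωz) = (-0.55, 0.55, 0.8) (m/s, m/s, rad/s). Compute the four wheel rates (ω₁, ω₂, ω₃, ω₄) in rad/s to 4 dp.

(-19.4667, 4.8000, -4.8000, -9.8667)

k = lx + ly = 0.25 + 0.2 = 0.4500;  k·ωz = 0.4500·0.8 = 0.3600
ω₁ (FL) = (vx − vy − k·ωz)/r = -1.4600/0.075 = -19.4667
ω₂ (FR) = (vx + vy + k·ωz)/r = 0.3600/0.075 = 4.8000
ω₃ (RL) = (vx + vy − k·ωz)/r = -0.3600/0.075 = -4.8000
ω₄ (RR) = (vx − vy + k·ωz)/r = -0.7400/0.075 = -9.8667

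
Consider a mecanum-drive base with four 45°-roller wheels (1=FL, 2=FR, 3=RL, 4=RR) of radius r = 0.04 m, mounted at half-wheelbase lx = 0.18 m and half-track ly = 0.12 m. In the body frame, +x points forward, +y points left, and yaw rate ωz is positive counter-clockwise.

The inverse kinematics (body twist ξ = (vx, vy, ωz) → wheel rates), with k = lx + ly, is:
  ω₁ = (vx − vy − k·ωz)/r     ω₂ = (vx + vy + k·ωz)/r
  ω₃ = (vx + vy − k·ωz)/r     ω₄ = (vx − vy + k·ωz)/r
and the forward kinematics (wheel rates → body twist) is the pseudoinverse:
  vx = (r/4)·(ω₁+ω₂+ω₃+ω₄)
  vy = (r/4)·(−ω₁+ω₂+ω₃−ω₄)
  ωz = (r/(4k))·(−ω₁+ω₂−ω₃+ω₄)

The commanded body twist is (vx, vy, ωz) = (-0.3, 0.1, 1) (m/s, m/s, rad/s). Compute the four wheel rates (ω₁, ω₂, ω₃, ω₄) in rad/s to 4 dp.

(-17.5000, 2.5000, -12.5000, -2.5000)

k = lx + ly = 0.18 + 0.12 = 0.3000;  k·ωz = 0.3000·1 = 0.3000
ω₁ (FL) = (vx − vy − k·ωz)/r = -0.7000/0.04 = -17.5000
ω₂ (FR) = (vx + vy + k·ωz)/r = 0.1000/0.04 = 2.5000
ω₃ (RL) = (vx + vy − k·ωz)/r = -0.5000/0.04 = -12.5000
ω₄ (RR) = (vx − vy + k·ωz)/r = -0.1000/0.04 = -2.5000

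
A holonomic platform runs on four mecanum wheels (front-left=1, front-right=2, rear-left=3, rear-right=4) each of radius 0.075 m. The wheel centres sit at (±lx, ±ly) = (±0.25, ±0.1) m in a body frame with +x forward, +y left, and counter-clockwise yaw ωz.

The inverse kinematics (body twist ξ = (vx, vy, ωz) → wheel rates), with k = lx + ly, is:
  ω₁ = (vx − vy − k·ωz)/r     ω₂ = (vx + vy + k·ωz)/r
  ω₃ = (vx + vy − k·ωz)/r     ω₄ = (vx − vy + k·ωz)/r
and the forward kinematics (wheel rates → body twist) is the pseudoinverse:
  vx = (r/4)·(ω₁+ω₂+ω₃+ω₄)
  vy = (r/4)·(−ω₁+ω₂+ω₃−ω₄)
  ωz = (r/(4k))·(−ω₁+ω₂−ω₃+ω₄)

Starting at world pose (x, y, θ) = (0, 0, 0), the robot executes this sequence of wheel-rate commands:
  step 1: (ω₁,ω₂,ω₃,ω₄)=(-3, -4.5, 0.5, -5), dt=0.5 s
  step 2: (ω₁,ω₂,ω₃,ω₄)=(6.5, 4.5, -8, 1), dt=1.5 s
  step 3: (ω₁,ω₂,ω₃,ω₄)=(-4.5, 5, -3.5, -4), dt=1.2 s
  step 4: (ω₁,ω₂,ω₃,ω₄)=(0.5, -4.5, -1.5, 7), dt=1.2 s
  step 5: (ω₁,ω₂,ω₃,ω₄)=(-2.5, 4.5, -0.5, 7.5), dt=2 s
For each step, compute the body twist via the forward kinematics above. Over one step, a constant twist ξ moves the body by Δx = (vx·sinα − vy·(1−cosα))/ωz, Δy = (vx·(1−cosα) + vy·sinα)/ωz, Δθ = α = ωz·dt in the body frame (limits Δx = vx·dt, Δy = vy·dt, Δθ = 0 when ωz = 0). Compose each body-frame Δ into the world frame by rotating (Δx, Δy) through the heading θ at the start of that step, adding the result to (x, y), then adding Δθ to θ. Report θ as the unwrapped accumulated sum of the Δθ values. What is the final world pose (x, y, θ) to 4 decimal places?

(-0.0368, 0.0066, 2.7857)

step 1: ξ=(vx,vy,ωz)=(-0.2250, 0.0750, -0.3750), dt=0.5 → body Δ=(-0.1083, 0.0478, -0.1875) → world pose (-0.1083, 0.0478, -0.1875)
step 2: ξ=(vx,vy,ωz)=(0.0750, -0.2062, 0.3750), dt=1.5 → body Δ=(0.1914, -0.2625, 0.5625) → world pose (0.0308, -0.2458, 0.3750)
step 3: ξ=(vx,vy,ωz)=(-0.1312, 0.1875, 0.4821), dt=1.2 → body Δ=(-0.2122, 0.1683, 0.5786) → world pose (-0.2283, -0.1668, 0.9536)
step 4: ξ=(vx,vy,ωz)=(0.0281, -0.2531, 0.1875), dt=1.2 → body Δ=(0.0675, -0.2974, 0.2250) → world pose (0.0533, -0.2839, 1.1786)
step 5: ξ=(vx,vy,ωz)=(0.1687, -0.0188, 0.8036), dt=2.0 → body Δ=(0.2340, 0.1943, 1.6071) → world pose (-0.0368, 0.0066, 2.7857)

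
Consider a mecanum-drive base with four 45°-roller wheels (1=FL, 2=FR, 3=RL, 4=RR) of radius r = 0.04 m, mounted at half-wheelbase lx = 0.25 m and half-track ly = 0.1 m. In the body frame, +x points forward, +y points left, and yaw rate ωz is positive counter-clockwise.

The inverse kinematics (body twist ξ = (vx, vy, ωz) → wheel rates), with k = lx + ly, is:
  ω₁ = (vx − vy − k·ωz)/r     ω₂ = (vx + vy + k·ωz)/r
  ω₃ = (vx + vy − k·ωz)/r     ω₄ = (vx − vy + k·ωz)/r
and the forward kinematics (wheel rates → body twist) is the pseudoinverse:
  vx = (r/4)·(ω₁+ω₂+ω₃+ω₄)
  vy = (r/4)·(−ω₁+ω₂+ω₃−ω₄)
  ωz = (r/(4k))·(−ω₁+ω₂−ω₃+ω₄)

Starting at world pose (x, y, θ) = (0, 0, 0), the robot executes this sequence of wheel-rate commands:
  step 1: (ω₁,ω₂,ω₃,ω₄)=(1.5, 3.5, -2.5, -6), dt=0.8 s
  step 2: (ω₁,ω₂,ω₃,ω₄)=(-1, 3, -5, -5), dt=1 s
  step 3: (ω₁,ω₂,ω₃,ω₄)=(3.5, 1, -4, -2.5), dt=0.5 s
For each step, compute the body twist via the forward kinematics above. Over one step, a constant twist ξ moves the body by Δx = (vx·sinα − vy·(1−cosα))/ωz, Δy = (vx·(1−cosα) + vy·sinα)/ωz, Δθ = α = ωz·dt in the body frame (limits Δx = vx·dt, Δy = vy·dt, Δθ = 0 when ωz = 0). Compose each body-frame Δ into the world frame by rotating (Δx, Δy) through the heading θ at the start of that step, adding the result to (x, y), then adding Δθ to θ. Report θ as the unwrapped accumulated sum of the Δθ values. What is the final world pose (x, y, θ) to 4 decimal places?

(-0.1166, 0.0619, 0.0657)

step 1: ξ=(vx,vy,ωz)=(-0.0350, 0.0550, -0.0429), dt=0.8 → body Δ=(-0.0272, 0.0445, -0.0343) → world pose (-0.0272, 0.0445, -0.0343)
step 2: ξ=(vx,vy,ωz)=(-0.0800, 0.0400, 0.1143), dt=1.0 → body Δ=(-0.0821, 0.0353, 0.1143) → world pose (-0.1081, 0.0826, 0.0800)
step 3: ξ=(vx,vy,ωz)=(-0.0200, -0.0400, -0.0286), dt=0.5 → body Δ=(-0.0101, -0.0199, -0.0143) → world pose (-0.1166, 0.0619, 0.0657)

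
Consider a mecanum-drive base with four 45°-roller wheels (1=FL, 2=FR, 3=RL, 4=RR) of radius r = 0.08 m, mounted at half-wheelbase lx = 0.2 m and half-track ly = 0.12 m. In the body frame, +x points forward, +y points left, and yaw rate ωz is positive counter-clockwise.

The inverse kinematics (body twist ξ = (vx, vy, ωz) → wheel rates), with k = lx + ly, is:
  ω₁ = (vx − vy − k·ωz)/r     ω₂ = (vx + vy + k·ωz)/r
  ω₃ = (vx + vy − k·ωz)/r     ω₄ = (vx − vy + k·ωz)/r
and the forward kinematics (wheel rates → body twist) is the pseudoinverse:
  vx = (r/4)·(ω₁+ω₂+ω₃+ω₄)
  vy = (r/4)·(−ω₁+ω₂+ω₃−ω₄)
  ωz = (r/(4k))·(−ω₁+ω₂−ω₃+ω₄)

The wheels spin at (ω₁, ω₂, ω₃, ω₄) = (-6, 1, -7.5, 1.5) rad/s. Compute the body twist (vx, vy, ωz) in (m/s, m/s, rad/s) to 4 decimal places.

(-0.2200, -0.0400, 1.0000)

k = lx + ly = 0.2 + 0.12 = 0.3200
ω₁+ω₂+ω₃+ω₄ = -11.0000  →  vx = (0.08/4)·-11.0000 = -0.2200
−ω₁+ω₂+ω₃−ω₄ = -2.0000  →  vy = (0.08/4)·-2.0000 = -0.0400
−ω₁+ω₂−ω₃+ω₄ = 16.0000  →  ωz = (0.08/1.2800)·16.0000 = 1.0000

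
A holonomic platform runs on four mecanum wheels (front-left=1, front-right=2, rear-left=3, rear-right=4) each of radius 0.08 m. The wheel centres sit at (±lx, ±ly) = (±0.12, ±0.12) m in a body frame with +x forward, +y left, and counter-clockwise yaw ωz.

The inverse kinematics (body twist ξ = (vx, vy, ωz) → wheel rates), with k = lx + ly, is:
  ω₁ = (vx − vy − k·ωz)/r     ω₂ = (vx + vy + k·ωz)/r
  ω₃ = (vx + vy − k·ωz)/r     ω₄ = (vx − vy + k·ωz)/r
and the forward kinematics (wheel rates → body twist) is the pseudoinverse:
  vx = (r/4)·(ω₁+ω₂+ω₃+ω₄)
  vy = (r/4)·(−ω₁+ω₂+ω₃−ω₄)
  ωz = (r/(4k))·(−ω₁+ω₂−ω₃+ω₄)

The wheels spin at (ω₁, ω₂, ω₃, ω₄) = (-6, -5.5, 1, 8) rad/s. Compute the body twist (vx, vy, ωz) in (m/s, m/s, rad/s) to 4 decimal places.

(-0.0500, -0.1300, 0.6250)

k = lx + ly = 0.12 + 0.12 = 0.2400
ω₁+ω₂+ω₃+ω₄ = -2.5000  →  vx = (0.08/4)·-2.5000 = -0.0500
−ω₁+ω₂+ω₃−ω₄ = -6.5000  →  vy = (0.08/4)·-6.5000 = -0.1300
−ω₁+ω₂−ω₃+ω₄ = 7.5000  →  ωz = (0.08/0.9600)·7.5000 = 0.6250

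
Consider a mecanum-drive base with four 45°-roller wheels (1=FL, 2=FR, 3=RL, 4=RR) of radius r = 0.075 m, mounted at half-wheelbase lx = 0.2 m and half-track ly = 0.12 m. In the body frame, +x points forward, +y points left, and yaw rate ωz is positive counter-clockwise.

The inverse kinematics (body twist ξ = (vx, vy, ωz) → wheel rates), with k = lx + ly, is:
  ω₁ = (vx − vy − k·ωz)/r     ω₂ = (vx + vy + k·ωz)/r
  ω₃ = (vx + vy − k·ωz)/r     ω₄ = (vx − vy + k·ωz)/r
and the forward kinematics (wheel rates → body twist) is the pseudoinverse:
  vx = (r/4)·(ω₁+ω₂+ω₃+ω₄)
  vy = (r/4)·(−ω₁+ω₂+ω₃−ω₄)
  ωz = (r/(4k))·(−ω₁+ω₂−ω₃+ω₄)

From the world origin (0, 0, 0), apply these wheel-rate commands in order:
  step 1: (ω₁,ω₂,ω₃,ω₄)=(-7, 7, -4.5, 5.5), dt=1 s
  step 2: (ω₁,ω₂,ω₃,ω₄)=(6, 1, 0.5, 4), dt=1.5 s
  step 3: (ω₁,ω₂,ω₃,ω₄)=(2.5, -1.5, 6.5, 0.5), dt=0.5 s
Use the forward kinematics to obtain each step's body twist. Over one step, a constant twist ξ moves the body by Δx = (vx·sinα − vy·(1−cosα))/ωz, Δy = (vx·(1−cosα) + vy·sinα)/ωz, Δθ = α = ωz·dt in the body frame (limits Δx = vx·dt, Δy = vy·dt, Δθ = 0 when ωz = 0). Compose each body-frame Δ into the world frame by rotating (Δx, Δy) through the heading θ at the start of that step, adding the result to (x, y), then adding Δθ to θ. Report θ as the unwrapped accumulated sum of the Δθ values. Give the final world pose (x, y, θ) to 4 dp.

step 1: ξ=(vx,vy,ωz)=(0.0188, 0.0750, 1.4062), dt=1.0 → body Δ=(-0.0314, 0.0638, 1.4062) → world pose (-0.0314, 0.0638, 1.4062)
step 2: ξ=(vx,vy,ωz)=(0.2156, -0.1594, -0.0879), dt=1.5 → body Δ=(0.3068, -0.2597, -0.1318) → world pose (0.2750, 0.3239, 1.2744)
step 3: ξ=(vx,vy,ωz)=(0.1500, 0.0375, -0.5859), dt=0.5 → body Δ=(0.0767, 0.0076, -0.2930) → world pose (0.2901, 0.3994, 0.9814)

(0.2901, 0.3994, 0.9814)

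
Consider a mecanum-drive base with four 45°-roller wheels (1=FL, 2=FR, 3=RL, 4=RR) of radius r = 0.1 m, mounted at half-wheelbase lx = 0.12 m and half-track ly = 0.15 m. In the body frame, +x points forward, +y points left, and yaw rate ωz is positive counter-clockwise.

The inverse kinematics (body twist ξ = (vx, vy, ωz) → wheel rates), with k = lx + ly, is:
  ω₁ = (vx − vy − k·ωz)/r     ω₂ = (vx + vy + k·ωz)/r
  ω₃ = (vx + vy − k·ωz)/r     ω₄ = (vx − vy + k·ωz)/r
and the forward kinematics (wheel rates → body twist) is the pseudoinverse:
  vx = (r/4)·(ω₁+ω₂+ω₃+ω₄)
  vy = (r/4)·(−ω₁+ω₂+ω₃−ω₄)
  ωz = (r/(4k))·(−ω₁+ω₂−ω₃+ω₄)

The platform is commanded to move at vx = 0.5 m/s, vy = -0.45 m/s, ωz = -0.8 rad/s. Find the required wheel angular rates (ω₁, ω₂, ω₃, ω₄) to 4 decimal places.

k = lx + ly = 0.12 + 0.15 = 0.2700;  k·ωz = 0.2700·-0.8 = -0.2160
ω₁ (FL) = (vx − vy − k·ωz)/r = 1.1660/0.1 = 11.6600
ω₂ (FR) = (vx + vy + k·ωz)/r = -0.1660/0.1 = -1.6600
ω₃ (RL) = (vx + vy − k·ωz)/r = 0.2660/0.1 = 2.6600
ω₄ (RR) = (vx − vy + k·ωz)/r = 0.7340/0.1 = 7.3400

(11.6600, -1.6600, 2.6600, 7.3400)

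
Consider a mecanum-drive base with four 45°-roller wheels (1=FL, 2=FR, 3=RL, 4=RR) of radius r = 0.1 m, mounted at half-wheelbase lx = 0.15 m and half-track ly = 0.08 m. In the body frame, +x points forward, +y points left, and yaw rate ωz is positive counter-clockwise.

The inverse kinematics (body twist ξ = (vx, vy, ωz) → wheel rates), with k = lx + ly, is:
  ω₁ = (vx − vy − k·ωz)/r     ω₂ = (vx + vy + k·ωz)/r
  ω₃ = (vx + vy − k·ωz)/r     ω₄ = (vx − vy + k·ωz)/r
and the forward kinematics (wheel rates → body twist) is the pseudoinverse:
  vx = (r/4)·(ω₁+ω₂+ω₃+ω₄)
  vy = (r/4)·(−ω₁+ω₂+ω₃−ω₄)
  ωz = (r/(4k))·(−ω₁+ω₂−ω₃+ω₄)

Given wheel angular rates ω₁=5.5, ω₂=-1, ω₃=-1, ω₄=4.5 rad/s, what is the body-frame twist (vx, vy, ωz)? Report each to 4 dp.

k = lx + ly = 0.15 + 0.08 = 0.2300
ω₁+ω₂+ω₃+ω₄ = 8.0000  →  vx = (0.1/4)·8.0000 = 0.2000
−ω₁+ω₂+ω₃−ω₄ = -12.0000  →  vy = (0.1/4)·-12.0000 = -0.3000
−ω₁+ω₂−ω₃+ω₄ = -1.0000  →  ωz = (0.1/0.9200)·-1.0000 = -0.1087

(0.2000, -0.3000, -0.1087)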